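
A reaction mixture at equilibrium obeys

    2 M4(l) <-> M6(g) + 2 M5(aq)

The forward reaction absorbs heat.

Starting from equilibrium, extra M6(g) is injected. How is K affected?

unchanged

The equilibrium constant depends only on temperature. This perturbation may move the position of equilibrium, but since T is unchanged, K itself is unchanged.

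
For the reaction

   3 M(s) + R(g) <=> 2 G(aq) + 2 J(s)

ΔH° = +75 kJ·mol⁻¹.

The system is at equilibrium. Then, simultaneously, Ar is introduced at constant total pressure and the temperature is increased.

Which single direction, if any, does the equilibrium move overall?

Adding inert gas at constant total pressure expands the volume and lowers every reacting partial pressure. With Δn_gas = 0 − 1 = -1, Q moves away from K toward the side with fewer gas moles, so the system shifts toward the side with more gas moles — to the left.
The forward reaction is endothermic. Raising T favours the endothermic direction — shift to the right.
The individual effects push in opposite directions; without quantitative information the net direction cannot be determined.

cannot be determined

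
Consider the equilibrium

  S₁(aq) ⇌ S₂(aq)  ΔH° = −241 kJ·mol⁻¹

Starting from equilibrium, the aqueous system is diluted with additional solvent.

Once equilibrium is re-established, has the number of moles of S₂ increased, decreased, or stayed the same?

unchanged

Dilution scales every aqueous concentration by the same factor. Δn_aq = 1 − 1 = 0, so Q is unchanged — no shift.
No net shift occurs, so the amount of S₂ is unchanged.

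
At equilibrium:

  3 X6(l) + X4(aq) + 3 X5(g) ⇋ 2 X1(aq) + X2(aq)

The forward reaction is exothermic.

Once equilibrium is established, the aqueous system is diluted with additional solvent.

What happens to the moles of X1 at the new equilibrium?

increases

Dilution lowers every aqueous concentration by the same factor. Δn_aq = 3 − 1 = +2, so the system shifts toward the side with more dissolved moles — to the right.
The net shift is to the right. X1 is a product, so its amount increases.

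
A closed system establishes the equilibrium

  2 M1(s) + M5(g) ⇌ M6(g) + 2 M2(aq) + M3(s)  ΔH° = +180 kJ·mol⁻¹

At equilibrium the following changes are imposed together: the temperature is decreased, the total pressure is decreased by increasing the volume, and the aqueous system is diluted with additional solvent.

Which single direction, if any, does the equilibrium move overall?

The forward reaction is endothermic. Lowering T favours the exothermic direction — shift to the left.
Gas moles: reactants 1, products 1. Δn_gas = 0, so a volume change leaves Q equal to K — no shift from this change.
Dilution lowers every aqueous concentration by the same factor. Δn_aq = 2 − 0 = +2, so the system shifts toward the side with more dissolved moles — to the right.
The individual effects push in opposite directions; without quantitative information the net direction cannot be determined.

cannot be determined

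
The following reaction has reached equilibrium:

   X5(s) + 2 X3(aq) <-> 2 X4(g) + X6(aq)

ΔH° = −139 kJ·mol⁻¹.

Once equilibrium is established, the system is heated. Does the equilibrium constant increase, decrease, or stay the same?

decreases

K depends on temperature via the van 't Hoff relation. The forward reaction is exothermic, so raising T decreases K.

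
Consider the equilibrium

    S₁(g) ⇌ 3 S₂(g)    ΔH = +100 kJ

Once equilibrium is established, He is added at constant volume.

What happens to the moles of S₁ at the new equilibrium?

At constant volume, adding an inert gas leaves every reacting species' partial pressure unchanged, so Q is unchanged — no shift from this change.
No net shift occurs, so the amount of S₁ is unchanged.

unchanged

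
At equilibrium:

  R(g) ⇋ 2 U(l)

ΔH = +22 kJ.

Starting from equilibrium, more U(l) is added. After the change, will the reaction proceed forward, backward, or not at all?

no shift

U is a pure liquid; its activity is 1 regardless of amount, so Q is unaffected — no shift from this change.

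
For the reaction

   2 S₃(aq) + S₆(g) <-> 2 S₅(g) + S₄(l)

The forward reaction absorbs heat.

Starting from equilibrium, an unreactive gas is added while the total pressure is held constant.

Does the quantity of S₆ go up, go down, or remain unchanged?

Adding inert gas at constant total pressure expands the volume and lowers every reacting partial pressure. With Δn_gas = 2 − 1 = +1, Q moves away from K toward the side with fewer gas moles, so the system shifts toward the side with more gas moles — to the right.
The net shift is to the right. S₆ is a reactant, so its amount decreases.

decreases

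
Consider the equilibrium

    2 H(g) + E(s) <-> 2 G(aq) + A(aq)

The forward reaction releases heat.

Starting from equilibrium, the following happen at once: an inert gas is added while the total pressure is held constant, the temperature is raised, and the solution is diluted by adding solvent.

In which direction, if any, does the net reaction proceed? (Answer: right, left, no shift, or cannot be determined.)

Adding inert gas at constant total pressure expands the volume and lowers every reacting partial pressure. With Δn_gas = 0 − 2 = -2, Q moves away from K toward the side with fewer gas moles, so the system shifts toward the side with more gas moles — to the left.
The forward reaction is exothermic. Raising T favours the endothermic direction — shift to the left.
Dilution lowers every aqueous concentration by the same factor. Δn_aq = 3 − 0 = +3, so the system shifts toward the side with more dissolved moles — to the right.
The individual effects push in opposite directions; without quantitative information the net direction cannot be determined.

cannot be determined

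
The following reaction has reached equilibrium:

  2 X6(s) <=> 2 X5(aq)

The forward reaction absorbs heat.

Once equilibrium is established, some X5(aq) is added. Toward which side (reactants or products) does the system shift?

Adding X5 (aq), a product, drives the reaction to the left.

left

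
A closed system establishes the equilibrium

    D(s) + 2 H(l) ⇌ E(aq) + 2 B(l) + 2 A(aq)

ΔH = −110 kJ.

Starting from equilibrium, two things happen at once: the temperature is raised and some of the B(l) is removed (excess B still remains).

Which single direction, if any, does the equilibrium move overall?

left

The forward reaction is exothermic. Raising T favours the endothermic direction — shift to the left.
B is a pure liquid; its activity is 1 regardless of amount, so Q is unaffected — no shift from this change.
Only the nonzero effect(s) matter; the net shift is to the left.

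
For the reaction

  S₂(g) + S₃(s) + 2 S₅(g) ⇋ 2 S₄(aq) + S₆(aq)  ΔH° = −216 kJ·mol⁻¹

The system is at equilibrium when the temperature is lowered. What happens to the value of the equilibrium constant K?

increases

K depends on temperature via the van 't Hoff relation. The forward reaction is exothermic, so lowering T increases K.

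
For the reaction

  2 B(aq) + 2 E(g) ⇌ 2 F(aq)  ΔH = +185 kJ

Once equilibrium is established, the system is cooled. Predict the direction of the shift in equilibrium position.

The forward reaction is endothermic. Lowering T favours the exothermic direction — shift to the left.

left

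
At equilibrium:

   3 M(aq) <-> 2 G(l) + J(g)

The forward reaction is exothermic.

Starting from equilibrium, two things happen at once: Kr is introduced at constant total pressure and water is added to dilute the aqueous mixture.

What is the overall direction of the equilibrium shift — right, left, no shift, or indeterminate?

Adding inert gas at constant total pressure expands the volume and lowers every reacting partial pressure. With Δn_gas = 1 − 0 = +1, Q moves away from K toward the side with fewer gas moles, so the system shifts toward the side with more gas moles — to the right.
Dilution lowers every aqueous concentration by the same factor. Δn_aq = 0 − 3 = -3, so the system shifts toward the side with more dissolved moles — to the left.
The individual effects push in opposite directions; without quantitative information the net direction cannot be determined.

cannot be determined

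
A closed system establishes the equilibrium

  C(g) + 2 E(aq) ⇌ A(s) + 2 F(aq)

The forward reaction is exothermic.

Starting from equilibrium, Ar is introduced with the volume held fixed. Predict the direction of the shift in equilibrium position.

At constant volume, adding an inert gas leaves every reacting species' partial pressure unchanged, so Q is unchanged — no shift from this change.

no shift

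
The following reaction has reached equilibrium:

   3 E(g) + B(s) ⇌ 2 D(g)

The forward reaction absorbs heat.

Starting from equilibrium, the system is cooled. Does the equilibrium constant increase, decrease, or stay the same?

decreases

K depends on temperature via the van 't Hoff relation. The forward reaction is endothermic, so lowering T decreases K.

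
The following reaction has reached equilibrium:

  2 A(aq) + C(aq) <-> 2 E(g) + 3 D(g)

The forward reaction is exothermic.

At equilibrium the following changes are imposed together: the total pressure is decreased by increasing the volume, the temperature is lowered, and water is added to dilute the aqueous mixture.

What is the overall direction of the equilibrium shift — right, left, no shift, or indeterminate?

Gas moles: reactants 0, products 5 (Δn_gas = +5). Expansion shifts the system toward the side with more moles of gas — to the right.
The forward reaction is exothermic. Lowering T favours the exothermic direction — shift to the right.
Dilution lowers every aqueous concentration by the same factor. Δn_aq = 0 − 3 = -3, so the system shifts toward the side with more dissolved moles — to the left.
The individual effects push in opposite directions; without quantitative information the net direction cannot be determined.

cannot be determined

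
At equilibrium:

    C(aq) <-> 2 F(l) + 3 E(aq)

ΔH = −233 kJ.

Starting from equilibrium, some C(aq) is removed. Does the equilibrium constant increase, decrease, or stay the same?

unchanged

The equilibrium constant depends only on temperature. This perturbation may move the position of equilibrium, but since T is unchanged, K itself is unchanged.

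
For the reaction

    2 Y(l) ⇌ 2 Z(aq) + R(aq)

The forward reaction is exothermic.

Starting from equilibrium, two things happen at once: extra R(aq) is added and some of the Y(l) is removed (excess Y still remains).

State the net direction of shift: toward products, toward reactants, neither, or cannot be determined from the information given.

left

Adding R (aq), a product, drives the reaction to the left.
Y is a pure liquid; its activity is 1 regardless of amount, so Q is unaffected — no shift from this change.
Only the nonzero effect(s) matter; the net shift is to the left.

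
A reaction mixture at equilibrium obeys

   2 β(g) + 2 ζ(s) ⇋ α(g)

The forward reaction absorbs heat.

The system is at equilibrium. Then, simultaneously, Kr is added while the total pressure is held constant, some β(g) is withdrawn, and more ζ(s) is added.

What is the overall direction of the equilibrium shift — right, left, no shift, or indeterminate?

left

Adding inert gas at constant total pressure expands the volume and lowers every reacting partial pressure. With Δn_gas = 1 − 2 = -1, Q moves away from K toward the side with fewer gas moles, so the system shifts toward the side with more gas moles — to the left.
Removing β (g), a reactant, drives the reaction to the left.
ζ is a pure solid; its activity is 1 regardless of amount, so Q is unaffected — no shift from this change.
Only the nonzero effect(s) matter; the net shift is to the left.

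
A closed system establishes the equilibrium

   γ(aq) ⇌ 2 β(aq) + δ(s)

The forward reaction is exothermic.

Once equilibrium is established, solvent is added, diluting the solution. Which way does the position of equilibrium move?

Dilution lowers every aqueous concentration by the same factor. Δn_aq = 2 − 1 = +1, so the system shifts toward the side with more dissolved moles — to the right.

right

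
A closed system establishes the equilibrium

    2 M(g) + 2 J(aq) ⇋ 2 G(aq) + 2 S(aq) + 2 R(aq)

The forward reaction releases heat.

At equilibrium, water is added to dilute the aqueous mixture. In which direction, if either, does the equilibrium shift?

right

Dilution lowers every aqueous concentration by the same factor. Δn_aq = 6 − 2 = +4, so the system shifts toward the side with more dissolved moles — to the right.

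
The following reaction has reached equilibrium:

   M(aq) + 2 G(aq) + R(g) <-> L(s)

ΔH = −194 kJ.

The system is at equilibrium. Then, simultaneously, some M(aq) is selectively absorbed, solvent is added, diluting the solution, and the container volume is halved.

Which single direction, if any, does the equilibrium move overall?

Removing M (aq), a reactant, drives the reaction to the left.
Dilution lowers every aqueous concentration by the same factor. Δn_aq = 0 − 3 = -3, so the system shifts toward the side with more dissolved moles — to the left.
Gas moles: reactants 1, products 0 (Δn_gas = -1). Compression shifts the system toward the side with fewer moles of gas — to the right.
The individual effects push in opposite directions; without quantitative information the net direction cannot be determined.

cannot be determined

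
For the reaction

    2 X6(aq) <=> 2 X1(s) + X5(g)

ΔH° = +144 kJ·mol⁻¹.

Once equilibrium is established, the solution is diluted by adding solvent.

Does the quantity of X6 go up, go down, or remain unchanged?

Dilution lowers every aqueous concentration by the same factor. Δn_aq = 0 − 2 = -2, so the system shifts toward the side with more dissolved moles — to the left.
The net shift is to the left. X6 is a reactant, so its amount increases.

increases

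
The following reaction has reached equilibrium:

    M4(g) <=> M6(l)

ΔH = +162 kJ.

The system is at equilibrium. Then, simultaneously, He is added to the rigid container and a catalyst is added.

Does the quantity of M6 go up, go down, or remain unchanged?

At constant volume, adding an inert gas leaves every reacting species' partial pressure unchanged, so Q is unchanged — no shift from this change.
A catalyst speeds both forward and reverse rates equally; it changes neither Q nor K — no shift from this change.
No net shift occurs, so the amount of M6 is unchanged.

unchanged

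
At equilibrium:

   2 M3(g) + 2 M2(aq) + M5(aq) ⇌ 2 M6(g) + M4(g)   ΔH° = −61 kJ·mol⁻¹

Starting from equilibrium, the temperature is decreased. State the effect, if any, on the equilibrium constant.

increases

K depends on temperature via the van 't Hoff relation. The forward reaction is exothermic, so lowering T increases K.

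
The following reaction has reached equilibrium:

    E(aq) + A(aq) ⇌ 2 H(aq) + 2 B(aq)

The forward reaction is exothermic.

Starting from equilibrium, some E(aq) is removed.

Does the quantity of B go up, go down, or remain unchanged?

Removing E (aq), a reactant, drives the reaction to the left.
The net shift is to the left. B is a product, so its amount decreases.

decreases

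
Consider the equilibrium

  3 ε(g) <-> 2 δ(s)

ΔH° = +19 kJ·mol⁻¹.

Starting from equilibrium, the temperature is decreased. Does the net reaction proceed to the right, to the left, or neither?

left

The forward reaction is endothermic. Lowering T favours the exothermic direction — shift to the left.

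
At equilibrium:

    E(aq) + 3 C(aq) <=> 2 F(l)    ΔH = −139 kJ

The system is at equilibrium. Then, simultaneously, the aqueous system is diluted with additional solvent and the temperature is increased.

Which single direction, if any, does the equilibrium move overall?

left

Dilution lowers every aqueous concentration by the same factor. Δn_aq = 0 − 4 = -4, so the system shifts toward the side with more dissolved moles — to the left.
The forward reaction is exothermic. Raising T favours the endothermic direction — shift to the left.
All effects act in the same direction — net shift to the left.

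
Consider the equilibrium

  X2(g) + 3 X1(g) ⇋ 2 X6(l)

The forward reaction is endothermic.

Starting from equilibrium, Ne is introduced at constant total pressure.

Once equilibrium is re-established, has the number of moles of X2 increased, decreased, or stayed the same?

increases

Adding inert gas at constant total pressure expands the volume and lowers every reacting partial pressure. With Δn_gas = 0 − 4 = -4, Q moves away from K toward the side with fewer gas moles, so the system shifts toward the side with more gas moles — to the left.
The net shift is to the left. X2 is a reactant, so its amount increases.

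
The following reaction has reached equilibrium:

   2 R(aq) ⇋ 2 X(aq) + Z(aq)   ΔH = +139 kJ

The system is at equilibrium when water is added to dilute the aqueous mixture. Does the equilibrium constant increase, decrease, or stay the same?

unchanged

The equilibrium constant depends only on temperature. This perturbation may move the position of equilibrium, but since T is unchanged, K itself is unchanged.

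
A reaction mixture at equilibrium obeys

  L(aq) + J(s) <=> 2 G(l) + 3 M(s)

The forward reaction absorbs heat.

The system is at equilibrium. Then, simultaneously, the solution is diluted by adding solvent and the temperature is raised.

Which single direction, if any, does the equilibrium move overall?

Dilution lowers every aqueous concentration by the same factor. Δn_aq = 0 − 1 = -1, so the system shifts toward the side with more dissolved moles — to the left.
The forward reaction is endothermic. Raising T favours the endothermic direction — shift to the right.
The individual effects push in opposite directions; without quantitative information the net direction cannot be determined.

cannot be determined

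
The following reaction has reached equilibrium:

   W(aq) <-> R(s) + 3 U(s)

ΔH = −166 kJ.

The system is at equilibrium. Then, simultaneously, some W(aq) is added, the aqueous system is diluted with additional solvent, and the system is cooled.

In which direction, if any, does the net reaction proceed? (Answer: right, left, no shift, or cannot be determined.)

cannot be determined

Adding W (aq), a reactant, drives the reaction to the right.
Dilution lowers every aqueous concentration by the same factor. Δn_aq = 0 − 1 = -1, so the system shifts toward the side with more dissolved moles — to the left.
The forward reaction is exothermic. Lowering T favours the exothermic direction — shift to the right.
The individual effects push in opposite directions; without quantitative information the net direction cannot be determined.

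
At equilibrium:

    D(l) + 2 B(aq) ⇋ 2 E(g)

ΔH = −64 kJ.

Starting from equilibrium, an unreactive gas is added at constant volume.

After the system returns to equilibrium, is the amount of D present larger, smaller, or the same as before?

At constant volume, adding an inert gas leaves every reacting species' partial pressure unchanged, so Q is unchanged — no shift from this change.
No net shift occurs, so the amount of D is unchanged.

unchanged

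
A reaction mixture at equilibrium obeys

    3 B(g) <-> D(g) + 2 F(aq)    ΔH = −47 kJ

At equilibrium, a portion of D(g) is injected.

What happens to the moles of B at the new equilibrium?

Adding D (g), a product, drives the reaction to the left.
The net shift is to the left. B is a reactant, so its amount increases.

increases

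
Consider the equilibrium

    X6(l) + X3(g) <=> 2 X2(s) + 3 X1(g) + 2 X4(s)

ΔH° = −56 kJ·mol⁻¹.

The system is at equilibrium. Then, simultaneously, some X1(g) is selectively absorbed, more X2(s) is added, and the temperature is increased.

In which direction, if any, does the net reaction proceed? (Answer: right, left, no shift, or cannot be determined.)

Removing X1 (g), a product, drives the reaction to the right.
X2 is a pure solid; its activity is 1 regardless of amount, so Q is unaffected — no shift from this change.
The forward reaction is exothermic. Raising T favours the endothermic direction — shift to the left.
The individual effects push in opposite directions; without quantitative information the net direction cannot be determined.

cannot be determined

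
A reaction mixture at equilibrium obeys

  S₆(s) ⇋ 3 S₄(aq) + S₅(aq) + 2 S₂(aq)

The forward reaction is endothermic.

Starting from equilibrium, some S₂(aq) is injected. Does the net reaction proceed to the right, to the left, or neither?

Adding S₂ (aq), a product, drives the reaction to the left.

left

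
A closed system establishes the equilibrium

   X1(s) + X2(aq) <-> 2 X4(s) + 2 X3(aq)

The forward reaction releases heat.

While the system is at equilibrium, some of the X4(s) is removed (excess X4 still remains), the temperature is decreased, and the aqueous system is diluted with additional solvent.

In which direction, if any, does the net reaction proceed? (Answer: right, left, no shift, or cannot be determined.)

right

X4 is a pure solid; its activity is 1 regardless of amount, so Q is unaffected — no shift from this change.
The forward reaction is exothermic. Lowering T favours the exothermic direction — shift to the right.
Dilution lowers every aqueous concentration by the same factor. Δn_aq = 2 − 1 = +1, so the system shifts toward the side with more dissolved moles — to the right.
Only the nonzero effect(s) matter; the net shift is to the right.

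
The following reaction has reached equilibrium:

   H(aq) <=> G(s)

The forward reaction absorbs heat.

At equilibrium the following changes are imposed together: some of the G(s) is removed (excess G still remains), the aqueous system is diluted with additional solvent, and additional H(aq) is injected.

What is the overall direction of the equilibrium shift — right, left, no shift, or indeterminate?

G is a pure solid; its activity is 1 regardless of amount, so Q is unaffected — no shift from this change.
Dilution lowers every aqueous concentration by the same factor. Δn_aq = 0 − 1 = -1, so the system shifts toward the side with more dissolved moles — to the left.
Adding H (aq), a reactant, drives the reaction to the right.
The individual effects push in opposite directions; without quantitative information the net direction cannot be determined.

cannot be determined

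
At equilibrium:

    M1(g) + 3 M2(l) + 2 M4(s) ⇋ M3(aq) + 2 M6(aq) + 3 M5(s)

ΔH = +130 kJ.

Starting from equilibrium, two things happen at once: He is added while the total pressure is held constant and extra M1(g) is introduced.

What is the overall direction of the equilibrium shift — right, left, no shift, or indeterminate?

Adding inert gas at constant total pressure expands the volume and lowers every reacting partial pressure. With Δn_gas = 0 − 1 = -1, Q moves away from K toward the side with fewer gas moles, so the system shifts toward the side with more gas moles — to the left.
Adding M1 (g), a reactant, drives the reaction to the right.
The individual effects push in opposite directions; without quantitative information the net direction cannot be determined.

cannot be determined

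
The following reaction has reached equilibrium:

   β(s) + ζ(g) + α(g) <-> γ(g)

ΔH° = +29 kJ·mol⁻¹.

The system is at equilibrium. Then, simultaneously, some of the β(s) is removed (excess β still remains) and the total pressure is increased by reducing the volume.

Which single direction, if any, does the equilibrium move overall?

β is a pure solid; its activity is 1 regardless of amount, so Q is unaffected — no shift from this change.
Gas moles: reactants 2, products 1 (Δn_gas = -1). Compression shifts the system toward the side with fewer moles of gas — to the right.
Only the nonzero effect(s) matter; the net shift is to the right.

right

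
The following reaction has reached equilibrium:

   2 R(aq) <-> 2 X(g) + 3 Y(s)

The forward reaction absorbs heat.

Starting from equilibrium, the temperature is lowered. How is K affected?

decreases

K depends on temperature via the van 't Hoff relation. The forward reaction is endothermic, so lowering T decreases K.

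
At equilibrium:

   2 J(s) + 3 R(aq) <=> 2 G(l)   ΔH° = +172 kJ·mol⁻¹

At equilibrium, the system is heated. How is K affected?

increases

K depends on temperature via the van 't Hoff relation. The forward reaction is endothermic, so raising T increases K.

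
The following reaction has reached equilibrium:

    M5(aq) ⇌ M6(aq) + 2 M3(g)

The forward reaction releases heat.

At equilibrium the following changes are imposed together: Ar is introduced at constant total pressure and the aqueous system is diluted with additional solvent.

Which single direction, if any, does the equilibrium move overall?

Adding inert gas at constant total pressure expands the volume and lowers every reacting partial pressure. With Δn_gas = 2 − 0 = +2, Q moves away from K toward the side with fewer gas moles, so the system shifts toward the side with more gas moles — to the right.
Dilution scales every aqueous concentration by the same factor. Δn_aq = 1 − 1 = 0, so Q is unchanged — no shift.
Only the nonzero effect(s) matter; the net shift is to the right.

right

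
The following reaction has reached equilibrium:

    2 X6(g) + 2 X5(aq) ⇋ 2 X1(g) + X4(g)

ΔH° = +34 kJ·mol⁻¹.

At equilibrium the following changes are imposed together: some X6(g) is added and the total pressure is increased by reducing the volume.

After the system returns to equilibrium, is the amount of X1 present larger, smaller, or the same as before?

cannot be determined

Adding X6 (g), a reactant, drives the reaction to the right.
Gas moles: reactants 2, products 3 (Δn_gas = +1). Compression shifts the system toward the side with fewer moles of gas — to the left.
The two effects oppose each other, so the net shift — and hence the change in X1 — cannot be determined from the given information.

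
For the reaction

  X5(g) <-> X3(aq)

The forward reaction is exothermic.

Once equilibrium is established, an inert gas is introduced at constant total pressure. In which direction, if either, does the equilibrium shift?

left

Adding inert gas at constant total pressure expands the volume and lowers every reacting partial pressure. With Δn_gas = 0 − 1 = -1, Q moves away from K toward the side with fewer gas moles, so the system shifts toward the side with more gas moles — to the left.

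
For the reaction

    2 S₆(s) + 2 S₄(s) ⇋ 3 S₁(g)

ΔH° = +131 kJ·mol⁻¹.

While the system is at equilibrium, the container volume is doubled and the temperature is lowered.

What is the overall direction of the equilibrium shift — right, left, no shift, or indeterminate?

Gas moles: reactants 0, products 3 (Δn_gas = +3). Expansion shifts the system toward the side with more moles of gas — to the right.
The forward reaction is endothermic. Lowering T favours the exothermic direction — shift to the left.
The individual effects push in opposite directions; without quantitative information the net direction cannot be determined.

cannot be determined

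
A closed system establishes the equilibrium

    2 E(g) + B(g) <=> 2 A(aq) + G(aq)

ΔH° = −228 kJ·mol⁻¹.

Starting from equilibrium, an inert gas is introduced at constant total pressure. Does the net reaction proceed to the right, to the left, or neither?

Adding inert gas at constant total pressure expands the volume and lowers every reacting partial pressure. With Δn_gas = 0 − 3 = -3, Q moves away from K toward the side with fewer gas moles, so the system shifts toward the side with more gas moles — to the left.

left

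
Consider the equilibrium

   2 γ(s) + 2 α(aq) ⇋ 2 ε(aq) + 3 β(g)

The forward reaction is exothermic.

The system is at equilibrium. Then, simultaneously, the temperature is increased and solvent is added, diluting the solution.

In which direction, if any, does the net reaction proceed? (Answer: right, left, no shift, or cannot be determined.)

The forward reaction is exothermic. Raising T favours the endothermic direction — shift to the left.
Dilution scales every aqueous concentration by the same factor. Δn_aq = 2 − 2 = 0, so Q is unchanged — no shift.
Only the nonzero effect(s) matter; the net shift is to the left.

left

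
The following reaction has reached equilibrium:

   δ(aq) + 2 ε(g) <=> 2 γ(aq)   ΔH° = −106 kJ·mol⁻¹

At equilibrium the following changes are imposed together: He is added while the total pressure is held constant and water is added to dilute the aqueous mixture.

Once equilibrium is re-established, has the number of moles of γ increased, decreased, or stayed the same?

cannot be determined

Adding inert gas at constant total pressure expands the volume and lowers every reacting partial pressure. With Δn_gas = 0 − 2 = -2, Q moves away from K toward the side with fewer gas moles, so the system shifts toward the side with more gas moles — to the left.
Dilution lowers every aqueous concentration by the same factor. Δn_aq = 2 − 1 = +1, so the system shifts toward the side with more dissolved moles — to the right.
The two effects oppose each other, so the net shift — and hence the change in γ — cannot be determined from the given information.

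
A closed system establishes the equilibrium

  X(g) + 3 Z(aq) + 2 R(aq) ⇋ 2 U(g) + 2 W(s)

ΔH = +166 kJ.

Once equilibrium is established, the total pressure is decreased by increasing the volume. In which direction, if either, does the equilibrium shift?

Gas moles: reactants 1, products 2 (Δn_gas = +1). Expansion shifts the system toward the side with more moles of gas — to the right.

right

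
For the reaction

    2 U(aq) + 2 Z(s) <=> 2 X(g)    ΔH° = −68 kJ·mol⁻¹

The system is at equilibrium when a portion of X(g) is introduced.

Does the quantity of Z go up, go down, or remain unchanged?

increases

Adding X (g), a product, drives the reaction to the left.
The net shift is to the left. Z is a reactant, so its amount increases.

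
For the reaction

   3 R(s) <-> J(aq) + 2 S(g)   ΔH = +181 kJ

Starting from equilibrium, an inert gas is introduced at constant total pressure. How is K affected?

The equilibrium constant depends only on temperature. This perturbation may move the position of equilibrium, but since T is unchanged, K itself is unchanged.

unchanged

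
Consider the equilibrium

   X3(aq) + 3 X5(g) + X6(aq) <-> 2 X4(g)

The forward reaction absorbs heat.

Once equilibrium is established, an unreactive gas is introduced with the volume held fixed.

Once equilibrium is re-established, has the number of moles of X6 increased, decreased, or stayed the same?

At constant volume, adding an inert gas leaves every reacting species' partial pressure unchanged, so Q is unchanged — no shift from this change.
No net shift occurs, so the amount of X6 is unchanged.

unchanged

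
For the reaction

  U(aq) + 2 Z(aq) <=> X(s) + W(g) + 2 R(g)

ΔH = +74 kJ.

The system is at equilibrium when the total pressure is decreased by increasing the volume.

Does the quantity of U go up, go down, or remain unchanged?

Gas moles: reactants 0, products 3 (Δn_gas = +3). Expansion shifts the system toward the side with more moles of gas — to the right.
The net shift is to the right. U is a reactant, so its amount decreases.

decreases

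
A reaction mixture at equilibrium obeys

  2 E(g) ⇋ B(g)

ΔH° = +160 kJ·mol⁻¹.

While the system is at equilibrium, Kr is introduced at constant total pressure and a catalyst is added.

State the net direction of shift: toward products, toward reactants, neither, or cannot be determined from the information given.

left

Adding inert gas at constant total pressure expands the volume and lowers every reacting partial pressure. With Δn_gas = 1 − 2 = -1, Q moves away from K toward the side with fewer gas moles, so the system shifts toward the side with more gas moles — to the left.
A catalyst speeds both forward and reverse rates equally; it changes neither Q nor K — no shift from this change.
Only the nonzero effect(s) matter; the net shift is to the left.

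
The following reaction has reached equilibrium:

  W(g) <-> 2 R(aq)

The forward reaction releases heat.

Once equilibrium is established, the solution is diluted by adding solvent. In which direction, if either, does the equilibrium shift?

right

Dilution lowers every aqueous concentration by the same factor. Δn_aq = 2 − 0 = +2, so the system shifts toward the side with more dissolved moles — to the right.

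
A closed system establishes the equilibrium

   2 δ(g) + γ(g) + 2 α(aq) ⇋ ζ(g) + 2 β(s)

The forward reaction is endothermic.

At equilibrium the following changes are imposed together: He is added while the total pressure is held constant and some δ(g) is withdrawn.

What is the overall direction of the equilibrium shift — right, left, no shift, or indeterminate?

left

Adding inert gas at constant total pressure expands the volume and lowers every reacting partial pressure. With Δn_gas = 1 − 3 = -2, Q moves away from K toward the side with fewer gas moles, so the system shifts toward the side with more gas moles — to the left.
Removing δ (g), a reactant, drives the reaction to the left.
All effects act in the same direction — net shift to the left.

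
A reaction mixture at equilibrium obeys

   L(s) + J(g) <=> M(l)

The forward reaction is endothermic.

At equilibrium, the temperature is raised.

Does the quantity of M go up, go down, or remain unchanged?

The forward reaction is endothermic. Raising T favours the endothermic direction — shift to the right.
The net shift is to the right. M is a product, so its amount increases.

increases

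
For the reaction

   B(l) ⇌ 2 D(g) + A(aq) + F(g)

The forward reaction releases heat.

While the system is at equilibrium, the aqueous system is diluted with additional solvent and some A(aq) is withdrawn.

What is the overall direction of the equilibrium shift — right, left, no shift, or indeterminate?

right

Dilution lowers every aqueous concentration by the same factor. Δn_aq = 1 − 0 = +1, so the system shifts toward the side with more dissolved moles — to the right.
Removing A (aq), a product, drives the reaction to the right.
All effects act in the same direction — net shift to the right.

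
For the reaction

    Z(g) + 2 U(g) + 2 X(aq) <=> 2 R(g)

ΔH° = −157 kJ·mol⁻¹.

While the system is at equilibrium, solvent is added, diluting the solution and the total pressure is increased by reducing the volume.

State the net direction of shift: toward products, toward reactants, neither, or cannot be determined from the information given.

Dilution lowers every aqueous concentration by the same factor. Δn_aq = 0 − 2 = -2, so the system shifts toward the side with more dissolved moles — to the left.
Gas moles: reactants 3, products 2 (Δn_gas = -1). Compression shifts the system toward the side with fewer moles of gas — to the right.
The individual effects push in opposite directions; without quantitative information the net direction cannot be determined.

cannot be determined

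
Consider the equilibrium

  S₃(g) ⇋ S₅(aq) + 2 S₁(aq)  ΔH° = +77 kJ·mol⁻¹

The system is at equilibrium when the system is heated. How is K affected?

K depends on temperature via the van 't Hoff relation. The forward reaction is endothermic, so raising T increases K.

increases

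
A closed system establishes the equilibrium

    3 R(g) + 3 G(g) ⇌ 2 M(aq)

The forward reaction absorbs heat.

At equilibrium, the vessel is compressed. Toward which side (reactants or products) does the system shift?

Gas moles: reactants 6, products 0 (Δn_gas = -6). Compression shifts the system toward the side with fewer moles of gas — to the right.

right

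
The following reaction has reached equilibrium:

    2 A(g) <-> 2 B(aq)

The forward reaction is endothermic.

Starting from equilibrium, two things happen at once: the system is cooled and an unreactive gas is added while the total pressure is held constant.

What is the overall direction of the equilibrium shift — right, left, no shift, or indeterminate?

The forward reaction is endothermic. Lowering T favours the exothermic direction — shift to the left.
Adding inert gas at constant total pressure expands the volume and lowers every reacting partial pressure. With Δn_gas = 0 − 2 = -2, Q moves away from K toward the side with fewer gas moles, so the system shifts toward the side with more gas moles — to the left.
All effects act in the same direction — net shift to the left.

left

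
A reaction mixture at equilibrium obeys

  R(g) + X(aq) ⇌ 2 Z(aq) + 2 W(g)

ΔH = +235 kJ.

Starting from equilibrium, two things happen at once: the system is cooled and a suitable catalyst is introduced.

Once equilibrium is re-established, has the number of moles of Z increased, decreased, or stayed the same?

decreases

The forward reaction is endothermic. Lowering T favours the exothermic direction — shift to the left.
A catalyst speeds both forward and reverse rates equally; it changes neither Q nor K — no shift from this change.
The net shift is to the left. Z is a product, so its amount decreases.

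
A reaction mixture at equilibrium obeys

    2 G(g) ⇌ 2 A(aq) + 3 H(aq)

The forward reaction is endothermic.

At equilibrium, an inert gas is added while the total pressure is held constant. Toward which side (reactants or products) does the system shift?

Adding inert gas at constant total pressure expands the volume and lowers every reacting partial pressure. With Δn_gas = 0 − 2 = -2, Q moves away from K toward the side with fewer gas moles, so the system shifts toward the side with more gas moles — to the left.

left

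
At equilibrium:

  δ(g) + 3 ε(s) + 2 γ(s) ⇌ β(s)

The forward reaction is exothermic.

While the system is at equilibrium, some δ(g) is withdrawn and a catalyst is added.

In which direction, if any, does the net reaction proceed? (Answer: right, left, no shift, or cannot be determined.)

left

Removing δ (g), a reactant, drives the reaction to the left.
A catalyst speeds both forward and reverse rates equally; it changes neither Q nor K — no shift from this change.
Only the nonzero effect(s) matter; the net shift is to the left.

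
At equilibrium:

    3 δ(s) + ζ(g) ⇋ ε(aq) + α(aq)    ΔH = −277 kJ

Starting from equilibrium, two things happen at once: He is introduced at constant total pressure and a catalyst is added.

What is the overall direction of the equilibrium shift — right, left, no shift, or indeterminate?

left

Adding inert gas at constant total pressure expands the volume and lowers every reacting partial pressure. With Δn_gas = 0 − 1 = -1, Q moves away from K toward the side with fewer gas moles, so the system shifts toward the side with more gas moles — to the left.
A catalyst speeds both forward and reverse rates equally; it changes neither Q nor K — no shift from this change.
Only the nonzero effect(s) matter; the net shift is to the left.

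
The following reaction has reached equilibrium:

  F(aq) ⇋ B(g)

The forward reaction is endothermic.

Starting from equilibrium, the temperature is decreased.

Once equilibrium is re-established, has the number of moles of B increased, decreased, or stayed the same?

decreases

The forward reaction is endothermic. Lowering T favours the exothermic direction — shift to the left.
The net shift is to the left. B is a product, so its amount decreases.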